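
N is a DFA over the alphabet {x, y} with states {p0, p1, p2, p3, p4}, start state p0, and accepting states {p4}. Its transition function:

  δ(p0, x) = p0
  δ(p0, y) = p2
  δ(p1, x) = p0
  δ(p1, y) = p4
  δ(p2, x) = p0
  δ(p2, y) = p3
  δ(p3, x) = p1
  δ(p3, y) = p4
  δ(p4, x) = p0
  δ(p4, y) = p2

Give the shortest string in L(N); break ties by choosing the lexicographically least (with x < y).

yyy

A breadth-first search from p0 reaches an accepting state first via the path p0 → p2 → p3 → p4 on input yyy.
No string of length < 3 is accepted (BFS exhausts all shorter strings without reaching an accepting state), and yyy is the lexicographically least accepting string of length 3.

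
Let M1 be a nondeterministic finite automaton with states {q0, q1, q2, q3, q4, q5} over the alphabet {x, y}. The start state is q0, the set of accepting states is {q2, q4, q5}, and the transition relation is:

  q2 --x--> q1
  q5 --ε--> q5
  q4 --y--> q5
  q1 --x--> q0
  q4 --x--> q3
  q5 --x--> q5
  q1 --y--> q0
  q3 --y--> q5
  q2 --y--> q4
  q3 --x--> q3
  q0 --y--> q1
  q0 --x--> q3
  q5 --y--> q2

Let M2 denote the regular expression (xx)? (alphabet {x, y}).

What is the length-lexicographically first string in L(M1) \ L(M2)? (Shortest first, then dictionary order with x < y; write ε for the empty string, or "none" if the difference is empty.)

The string xy is accepted by M1 but not by M2.
No shorter string lies in the difference, and xy is the lexicographically first length-2 string in L(M1) \ L(M2).

xy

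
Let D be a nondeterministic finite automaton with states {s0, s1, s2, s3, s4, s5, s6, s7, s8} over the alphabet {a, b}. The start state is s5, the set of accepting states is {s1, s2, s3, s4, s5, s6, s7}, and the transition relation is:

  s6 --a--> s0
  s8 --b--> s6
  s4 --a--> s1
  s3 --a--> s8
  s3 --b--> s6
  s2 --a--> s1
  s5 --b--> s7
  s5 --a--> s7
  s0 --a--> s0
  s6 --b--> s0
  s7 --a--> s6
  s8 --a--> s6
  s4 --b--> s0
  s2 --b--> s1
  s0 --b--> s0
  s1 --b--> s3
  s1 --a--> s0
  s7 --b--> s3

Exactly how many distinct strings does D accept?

13

The useful subgraph on states {s3, s5, s6, s7, s8} is acyclic, so L(D) is finite; the longest accepting path visits 5 useful states, giving maximum string length 4.
Counting accepting paths from s5 by length: 1 of length 0, 2 of length 1, 4 of length 2, 2 of length 3, 4 of length 4. Total 13.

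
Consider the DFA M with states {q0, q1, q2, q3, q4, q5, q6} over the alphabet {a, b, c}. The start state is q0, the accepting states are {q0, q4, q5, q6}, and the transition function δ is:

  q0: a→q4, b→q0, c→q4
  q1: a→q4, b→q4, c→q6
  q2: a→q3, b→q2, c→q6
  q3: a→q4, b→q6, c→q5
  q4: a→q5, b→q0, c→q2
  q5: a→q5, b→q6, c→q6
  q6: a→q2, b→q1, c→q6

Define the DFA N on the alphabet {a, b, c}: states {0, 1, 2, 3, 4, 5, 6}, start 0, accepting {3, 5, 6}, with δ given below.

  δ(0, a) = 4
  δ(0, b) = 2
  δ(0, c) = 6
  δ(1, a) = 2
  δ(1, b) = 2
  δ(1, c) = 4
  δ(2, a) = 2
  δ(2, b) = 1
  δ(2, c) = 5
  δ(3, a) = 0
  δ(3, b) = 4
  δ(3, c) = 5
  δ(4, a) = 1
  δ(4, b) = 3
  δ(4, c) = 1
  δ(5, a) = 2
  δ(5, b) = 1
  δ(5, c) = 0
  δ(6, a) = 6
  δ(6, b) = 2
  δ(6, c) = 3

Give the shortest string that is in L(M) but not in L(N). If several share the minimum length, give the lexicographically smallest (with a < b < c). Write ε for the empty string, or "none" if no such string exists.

ε

The empty string ε is accepted by M but not by N.
Since ε is the unique shortest string, it is the required witness.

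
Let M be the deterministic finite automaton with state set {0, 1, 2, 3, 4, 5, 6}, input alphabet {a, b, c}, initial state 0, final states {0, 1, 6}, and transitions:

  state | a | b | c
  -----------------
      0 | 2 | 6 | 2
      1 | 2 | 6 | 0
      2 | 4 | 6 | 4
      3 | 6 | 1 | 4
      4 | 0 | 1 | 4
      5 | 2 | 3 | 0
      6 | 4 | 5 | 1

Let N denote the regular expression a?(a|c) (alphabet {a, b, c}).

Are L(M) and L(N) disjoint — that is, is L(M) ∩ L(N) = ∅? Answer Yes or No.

Yes

Converting the expression N to a DFA (subset construction, then merging equivalent states) gives the minimal DFA with states {n0, n1, n2, n3}, start state n0, accepting states {n1, n3} and transitions n0: a→n1, b→n2, c→n3; n1: a→n3, b→n2, c→n3; n2: a→n2, b→n2, c→n2; n3: a→n2, b→n2, c→n2.
Exploring the product automaton M × N from the start pair (0, n0), following both machines on each input symbol, reaches 11 state pairs: (0, n0), (2, n1), (6, n2), (2, n3), (4, n3), (4, n2), (5, n2), (1, n2), (0, n2), (2, n2), (3, n2).
M accepts in {0, 1, 6} and N accepts in {n1, n3}; no reachable pair has both components accepting, so no string drives both machines to acceptance simultaneously and L(M) ∩ L(N) = ∅.
So no string is accepted by both, and the intersection is empty.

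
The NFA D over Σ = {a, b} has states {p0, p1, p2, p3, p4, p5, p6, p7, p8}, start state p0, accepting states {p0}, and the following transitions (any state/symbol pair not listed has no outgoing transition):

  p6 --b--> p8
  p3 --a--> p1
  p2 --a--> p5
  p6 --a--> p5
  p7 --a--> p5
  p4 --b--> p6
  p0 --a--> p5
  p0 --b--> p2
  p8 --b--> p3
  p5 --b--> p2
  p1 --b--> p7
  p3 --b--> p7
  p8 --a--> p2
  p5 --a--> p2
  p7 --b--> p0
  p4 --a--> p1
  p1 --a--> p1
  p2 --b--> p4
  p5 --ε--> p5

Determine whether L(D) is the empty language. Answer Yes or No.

The empty string ε is accepted: the run p0 ends in the accepting state p0.
Since at least one string is accepted, L(D) is not empty.

No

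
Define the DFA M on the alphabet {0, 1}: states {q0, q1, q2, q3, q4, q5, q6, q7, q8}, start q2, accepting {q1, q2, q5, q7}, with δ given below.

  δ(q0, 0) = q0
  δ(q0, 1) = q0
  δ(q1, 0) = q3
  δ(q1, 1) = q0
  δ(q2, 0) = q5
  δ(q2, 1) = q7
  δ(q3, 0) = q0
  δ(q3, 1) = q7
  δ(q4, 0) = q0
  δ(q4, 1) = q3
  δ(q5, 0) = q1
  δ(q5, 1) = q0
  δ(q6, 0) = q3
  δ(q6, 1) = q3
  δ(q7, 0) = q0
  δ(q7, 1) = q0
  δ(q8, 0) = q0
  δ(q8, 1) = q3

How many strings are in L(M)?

The useful subgraph on states {q1, q2, q3, q5, q7} is acyclic, so L(M) is finite; the longest accepting path visits 5 useful states, giving maximum string length 4.
Counting accepting paths from q2 by length: 1 of length 0, 2 of length 1, 1 of length 2, 1 of length 4. Total 5.

5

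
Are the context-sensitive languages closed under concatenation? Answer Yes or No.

Yes

With disjoint nonterminals (and terminals first replaced by fresh nonterminal copies so contexts cannot straddle the boundary), S → S₁S₂ added to two noncontracting grammars is noncontracting and generates L₁L₂; equivalently an LBA guesses the split point and checks each part in place.
So the context-sensitive languages are closed under concatenation.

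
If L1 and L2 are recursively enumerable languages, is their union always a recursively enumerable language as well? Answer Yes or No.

Simulate recognisers for L₁ and L₂ in parallel, alternating one step of each, and accept as soon as either accepts.
So the recursively enumerable languages are closed under union.

Yes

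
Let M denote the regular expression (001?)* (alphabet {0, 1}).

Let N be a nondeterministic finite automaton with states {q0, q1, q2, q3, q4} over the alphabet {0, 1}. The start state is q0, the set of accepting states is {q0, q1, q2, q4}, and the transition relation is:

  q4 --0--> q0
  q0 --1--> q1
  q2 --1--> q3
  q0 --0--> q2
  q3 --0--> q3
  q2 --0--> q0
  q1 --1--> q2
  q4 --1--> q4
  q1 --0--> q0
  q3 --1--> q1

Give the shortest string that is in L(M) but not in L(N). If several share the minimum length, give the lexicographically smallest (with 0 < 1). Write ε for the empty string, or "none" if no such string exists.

001001

The string 001001 is accepted by M but not by N.
No shorter string lies in the difference, and 001001 is the lexicographically first length-6 string in L(M) \ L(N).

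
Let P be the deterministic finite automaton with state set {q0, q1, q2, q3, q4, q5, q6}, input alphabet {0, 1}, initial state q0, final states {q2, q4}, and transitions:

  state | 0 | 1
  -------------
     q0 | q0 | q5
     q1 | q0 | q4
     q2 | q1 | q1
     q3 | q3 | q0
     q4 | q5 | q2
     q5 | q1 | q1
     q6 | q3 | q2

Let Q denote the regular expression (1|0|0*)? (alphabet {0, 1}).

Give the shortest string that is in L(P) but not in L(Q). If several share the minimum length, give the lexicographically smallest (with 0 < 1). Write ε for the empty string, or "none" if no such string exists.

The string 101 is accepted by P but not by Q.
No shorter string lies in the difference, and 101 is the lexicographically first length-3 string in L(P) \ L(Q).

101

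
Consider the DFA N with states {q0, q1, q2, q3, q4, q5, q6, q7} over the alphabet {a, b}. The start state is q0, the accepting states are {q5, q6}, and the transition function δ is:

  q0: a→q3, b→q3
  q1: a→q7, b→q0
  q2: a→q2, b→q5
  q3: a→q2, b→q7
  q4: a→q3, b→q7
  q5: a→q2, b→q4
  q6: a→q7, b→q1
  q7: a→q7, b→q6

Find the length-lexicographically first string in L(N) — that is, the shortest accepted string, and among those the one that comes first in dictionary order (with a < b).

aab

A breadth-first search from q0 reaches an accepting state first via the path q0 → q3 → q2 → q5 on input aab.
No string of length < 3 is accepted (BFS exhausts all shorter strings without reaching an accepting state), and aab is the lexicographically least accepting string of length 3.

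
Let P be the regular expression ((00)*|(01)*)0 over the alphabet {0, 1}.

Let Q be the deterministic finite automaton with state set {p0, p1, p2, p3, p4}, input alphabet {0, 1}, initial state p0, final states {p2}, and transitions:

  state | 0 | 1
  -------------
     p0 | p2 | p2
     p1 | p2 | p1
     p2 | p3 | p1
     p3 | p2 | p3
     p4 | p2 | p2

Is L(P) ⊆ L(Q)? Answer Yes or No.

Converting the expression P to a DFA (subset construction, then merging equivalent states) gives the minimal DFA with states {r0, r1, r2, r3, r4, r5, r6}, start state r0, accepting states {r1, r5, r6} and transitions r0: 0→r1, 1→r2; r1: 0→r3, 1→r4; r2: 0→r2, 1→r2; r3: 0→r5, 1→r2; r4: 0→r6, 1→r2; r5: 0→r3, 1→r2; r6: 0→r2, 1→r4.
Exploring the product automaton P × Q from the start pair (r0, p0), following both machines on each input symbol, reaches 9 state pairs: (r0, p0), (r1, p2), (r2, p2), (r3, p3), (r4, p1), (r2, p3), (r2, p1), (r5, p2), (r6, p2).
P accepts in {r1, r5, r6} and Q accepts in {p2}. The reachable pairs whose P-component is accepting are (r1, p2), (r5, p2), (r6, p2); in each of them the Q-component is accepting too, so the product for L(P) \ L(Q) (P-component accepting, Q-component rejecting) has no reachable accepting pair and the difference is empty.
Hence every string in L(P) is also in L(Q).

Yes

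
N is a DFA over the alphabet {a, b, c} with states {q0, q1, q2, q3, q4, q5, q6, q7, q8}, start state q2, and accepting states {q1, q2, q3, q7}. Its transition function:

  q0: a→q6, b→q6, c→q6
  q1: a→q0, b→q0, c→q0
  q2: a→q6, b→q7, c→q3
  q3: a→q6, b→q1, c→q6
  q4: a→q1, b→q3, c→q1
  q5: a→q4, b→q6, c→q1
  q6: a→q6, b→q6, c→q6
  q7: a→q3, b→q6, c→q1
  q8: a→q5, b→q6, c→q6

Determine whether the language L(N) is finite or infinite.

finite

The useful states (reachable from q2 and able to reach an accepting state) are {q1, q2, q3, q7}.
Restricted to these states the transition graph has no cycle, so every accepting path has bounded length and L is finite.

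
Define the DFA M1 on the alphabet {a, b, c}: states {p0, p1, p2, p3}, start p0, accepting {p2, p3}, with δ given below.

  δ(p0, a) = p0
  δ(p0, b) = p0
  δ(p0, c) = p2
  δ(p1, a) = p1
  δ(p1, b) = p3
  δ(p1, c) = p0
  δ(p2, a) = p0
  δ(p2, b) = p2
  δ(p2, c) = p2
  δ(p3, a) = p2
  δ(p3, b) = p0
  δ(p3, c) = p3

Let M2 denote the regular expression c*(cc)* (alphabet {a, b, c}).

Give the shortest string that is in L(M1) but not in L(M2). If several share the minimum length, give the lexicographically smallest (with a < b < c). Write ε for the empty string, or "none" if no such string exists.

ac

The string ac is accepted by M1 but not by M2.
No shorter string lies in the difference, and ac is the lexicographically first length-2 string in L(M1) \ L(M2).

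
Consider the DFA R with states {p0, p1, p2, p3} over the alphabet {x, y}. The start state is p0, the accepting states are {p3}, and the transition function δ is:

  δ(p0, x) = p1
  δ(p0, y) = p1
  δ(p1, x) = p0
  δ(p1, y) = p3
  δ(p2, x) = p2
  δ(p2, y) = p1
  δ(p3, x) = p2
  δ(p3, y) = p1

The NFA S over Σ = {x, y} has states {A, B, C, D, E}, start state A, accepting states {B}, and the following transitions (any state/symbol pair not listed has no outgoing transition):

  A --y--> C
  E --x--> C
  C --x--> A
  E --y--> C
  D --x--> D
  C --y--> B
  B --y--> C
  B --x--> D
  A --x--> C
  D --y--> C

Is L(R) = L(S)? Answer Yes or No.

Exploring the product automaton R × S from the start pair (p0, A), following both machines on each input symbol, reaches 4 state pairs: (p0, A), (p1, C), (p3, B), (p2, D).
R accepts in {p3} and S accepts in {B}. In every reachable pair the two components are either both accepting — (p3, B) — or both non-accepting, so no string is accepted by exactly one of the machines: L(R) \ L(S) and L(S) \ L(R) are both empty.
Hence every string is accepted by R iff it is accepted by S, and the two languages coincide.

Yes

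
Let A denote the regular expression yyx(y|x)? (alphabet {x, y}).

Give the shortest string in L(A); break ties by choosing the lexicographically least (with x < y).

yyx

By inspection of the expression, no string of length less than 3 matches, and yyx is the lexicographically first match of length 3.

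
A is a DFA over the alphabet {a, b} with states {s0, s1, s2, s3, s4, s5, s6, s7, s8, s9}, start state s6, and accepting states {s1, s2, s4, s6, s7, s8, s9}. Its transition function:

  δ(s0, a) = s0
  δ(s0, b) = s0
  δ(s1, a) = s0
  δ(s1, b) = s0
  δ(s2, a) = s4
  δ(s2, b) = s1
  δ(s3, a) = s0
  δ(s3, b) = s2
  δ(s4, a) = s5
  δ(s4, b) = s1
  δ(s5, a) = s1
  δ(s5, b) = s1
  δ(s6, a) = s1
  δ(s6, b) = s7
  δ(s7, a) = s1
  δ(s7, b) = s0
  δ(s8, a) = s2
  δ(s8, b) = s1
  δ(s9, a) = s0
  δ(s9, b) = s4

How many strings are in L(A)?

4

The useful subgraph on states {s1, s6, s7} is acyclic, so L(A) is finite; the longest accepting path visits 3 useful states, giving maximum string length 2.
Counting accepting paths from s6 by length: 1 of length 0, 2 of length 1, 1 of length 2. Total 4.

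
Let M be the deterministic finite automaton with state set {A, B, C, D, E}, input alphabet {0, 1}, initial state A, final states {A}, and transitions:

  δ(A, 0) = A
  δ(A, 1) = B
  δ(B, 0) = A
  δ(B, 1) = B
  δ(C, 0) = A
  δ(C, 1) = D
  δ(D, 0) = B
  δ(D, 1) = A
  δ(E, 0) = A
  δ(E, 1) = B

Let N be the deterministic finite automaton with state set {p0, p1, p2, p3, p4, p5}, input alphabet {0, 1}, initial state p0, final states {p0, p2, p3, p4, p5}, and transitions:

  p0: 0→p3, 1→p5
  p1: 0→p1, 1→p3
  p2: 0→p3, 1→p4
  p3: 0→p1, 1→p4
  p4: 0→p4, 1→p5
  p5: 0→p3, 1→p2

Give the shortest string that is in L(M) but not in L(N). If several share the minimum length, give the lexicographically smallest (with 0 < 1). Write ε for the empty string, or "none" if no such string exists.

00

The string 00 is accepted by M but not by N.
No shorter string lies in the difference, and 00 is the lexicographically first length-2 string in L(M) \ L(N).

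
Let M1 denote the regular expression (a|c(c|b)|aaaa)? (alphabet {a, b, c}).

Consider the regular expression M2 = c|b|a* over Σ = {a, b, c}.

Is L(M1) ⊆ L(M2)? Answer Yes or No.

The string cb is in L(M1) but not in L(M2).
So L(M1) ⊄ L(M2).

No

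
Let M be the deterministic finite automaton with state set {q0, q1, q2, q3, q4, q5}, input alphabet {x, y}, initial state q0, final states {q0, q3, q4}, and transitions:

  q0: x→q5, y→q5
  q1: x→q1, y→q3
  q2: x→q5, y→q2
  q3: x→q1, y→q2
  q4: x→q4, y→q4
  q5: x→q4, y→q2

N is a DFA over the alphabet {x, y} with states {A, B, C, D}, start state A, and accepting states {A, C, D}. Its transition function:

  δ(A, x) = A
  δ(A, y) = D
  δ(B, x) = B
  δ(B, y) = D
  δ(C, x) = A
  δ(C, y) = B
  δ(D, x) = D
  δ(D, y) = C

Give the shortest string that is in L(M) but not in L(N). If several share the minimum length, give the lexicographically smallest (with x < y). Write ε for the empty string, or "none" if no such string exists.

The string yxyy is accepted by M but not by N.
No shorter string lies in the difference, and yxyy is the lexicographically first length-4 string in L(M) \ L(N).

yxyy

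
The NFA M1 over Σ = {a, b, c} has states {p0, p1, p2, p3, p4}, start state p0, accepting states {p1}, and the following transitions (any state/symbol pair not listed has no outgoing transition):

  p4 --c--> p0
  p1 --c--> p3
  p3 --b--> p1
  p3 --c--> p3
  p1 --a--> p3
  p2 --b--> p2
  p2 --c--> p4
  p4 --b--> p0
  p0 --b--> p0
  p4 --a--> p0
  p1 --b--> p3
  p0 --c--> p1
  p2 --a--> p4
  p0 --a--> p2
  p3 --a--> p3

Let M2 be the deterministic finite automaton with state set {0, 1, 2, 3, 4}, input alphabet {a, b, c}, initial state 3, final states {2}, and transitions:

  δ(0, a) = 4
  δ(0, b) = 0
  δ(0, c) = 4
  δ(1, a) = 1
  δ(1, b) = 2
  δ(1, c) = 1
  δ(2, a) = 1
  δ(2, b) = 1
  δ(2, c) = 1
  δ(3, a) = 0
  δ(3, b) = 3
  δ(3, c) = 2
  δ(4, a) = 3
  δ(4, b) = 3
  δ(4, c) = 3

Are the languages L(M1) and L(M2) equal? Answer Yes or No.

Exploring the product automaton M1 × M2 from the start pair (p0, 3), following both machines on each input symbol, reaches 5 state pairs: (p0, 3), (p2, 0), (p1, 2), (p4, 4), (p3, 1).
M1 accepts in {p1} and M2 accepts in {2}. In every reachable pair the two components are either both accepting — (p1, 2) — or both non-accepting, so no string is accepted by exactly one of the machines: L(M1) \ L(M2) and L(M2) \ L(M1) are both empty.
Hence every string is accepted by M1 iff it is accepted by M2, and the two languages coincide.

Yes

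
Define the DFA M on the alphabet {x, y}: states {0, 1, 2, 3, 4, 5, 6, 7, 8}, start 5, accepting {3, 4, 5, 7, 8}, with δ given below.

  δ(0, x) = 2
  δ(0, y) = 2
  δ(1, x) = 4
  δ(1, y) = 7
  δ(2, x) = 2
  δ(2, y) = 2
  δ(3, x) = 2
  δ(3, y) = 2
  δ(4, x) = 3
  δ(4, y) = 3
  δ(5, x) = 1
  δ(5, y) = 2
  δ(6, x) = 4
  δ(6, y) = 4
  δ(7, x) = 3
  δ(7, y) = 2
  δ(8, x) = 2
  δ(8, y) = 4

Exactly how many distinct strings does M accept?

The useful subgraph on states {1, 3, 4, 5, 7} is acyclic, so L(M) is finite; the longest accepting path visits 4 useful states, giving maximum string length 3.
Counting accepting paths from 5 by length: 1 of length 0, 2 of length 2, 3 of length 3. Total 6.

6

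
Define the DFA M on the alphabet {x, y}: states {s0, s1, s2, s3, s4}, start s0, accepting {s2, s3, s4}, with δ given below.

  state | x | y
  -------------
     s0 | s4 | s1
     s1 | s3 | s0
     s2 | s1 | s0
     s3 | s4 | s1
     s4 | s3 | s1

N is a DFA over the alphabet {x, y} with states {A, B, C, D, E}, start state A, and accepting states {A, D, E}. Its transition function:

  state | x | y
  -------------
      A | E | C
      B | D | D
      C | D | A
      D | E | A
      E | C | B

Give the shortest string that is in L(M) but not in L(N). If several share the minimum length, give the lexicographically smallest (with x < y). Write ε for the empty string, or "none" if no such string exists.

The string xx is accepted by M but not by N.
No shorter string lies in the difference, and xx is the lexicographically first length-2 string in L(M) \ L(N).

xx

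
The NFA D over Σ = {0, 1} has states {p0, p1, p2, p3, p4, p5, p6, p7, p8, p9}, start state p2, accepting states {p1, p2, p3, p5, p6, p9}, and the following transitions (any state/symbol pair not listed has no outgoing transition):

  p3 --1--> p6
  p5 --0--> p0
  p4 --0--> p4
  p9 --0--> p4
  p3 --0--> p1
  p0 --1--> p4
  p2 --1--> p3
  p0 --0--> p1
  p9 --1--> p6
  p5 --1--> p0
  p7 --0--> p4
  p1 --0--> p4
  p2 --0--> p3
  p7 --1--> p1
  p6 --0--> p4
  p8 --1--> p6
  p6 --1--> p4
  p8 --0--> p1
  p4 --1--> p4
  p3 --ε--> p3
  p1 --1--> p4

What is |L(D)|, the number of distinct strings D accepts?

The useful subgraph on states {p1, p2, p3, p6} is acyclic, so L(D) is finite; the longest accepting path visits 3 useful states, giving maximum string length 2.
Counting accepting paths from p2 by length: 1 of length 0, 2 of length 1, 4 of length 2. Total 7.

7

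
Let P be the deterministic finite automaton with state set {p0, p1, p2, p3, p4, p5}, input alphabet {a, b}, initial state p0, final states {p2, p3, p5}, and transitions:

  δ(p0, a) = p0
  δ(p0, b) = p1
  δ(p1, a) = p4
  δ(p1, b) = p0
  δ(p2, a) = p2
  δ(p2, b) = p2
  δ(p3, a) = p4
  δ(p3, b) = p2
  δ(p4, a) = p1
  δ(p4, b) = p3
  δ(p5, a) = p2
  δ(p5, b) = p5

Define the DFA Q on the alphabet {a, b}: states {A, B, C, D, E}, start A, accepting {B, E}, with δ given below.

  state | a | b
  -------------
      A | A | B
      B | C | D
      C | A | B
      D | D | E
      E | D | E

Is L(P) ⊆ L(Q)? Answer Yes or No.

No

The string babb is in L(P) but not in L(Q).
So L(P) ⊄ L(Q).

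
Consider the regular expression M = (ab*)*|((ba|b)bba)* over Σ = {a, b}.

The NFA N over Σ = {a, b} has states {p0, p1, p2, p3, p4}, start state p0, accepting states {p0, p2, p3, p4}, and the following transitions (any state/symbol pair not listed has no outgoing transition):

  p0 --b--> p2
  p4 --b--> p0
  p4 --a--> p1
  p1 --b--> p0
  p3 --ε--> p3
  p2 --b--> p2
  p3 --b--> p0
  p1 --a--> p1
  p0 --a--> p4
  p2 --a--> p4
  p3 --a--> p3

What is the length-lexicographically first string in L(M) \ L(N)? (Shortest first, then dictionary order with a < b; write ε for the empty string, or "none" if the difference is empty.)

The string aa is accepted by M but not by N.
No shorter string lies in the difference, and aa is the lexicographically first length-2 string in L(M) \ L(N).

aa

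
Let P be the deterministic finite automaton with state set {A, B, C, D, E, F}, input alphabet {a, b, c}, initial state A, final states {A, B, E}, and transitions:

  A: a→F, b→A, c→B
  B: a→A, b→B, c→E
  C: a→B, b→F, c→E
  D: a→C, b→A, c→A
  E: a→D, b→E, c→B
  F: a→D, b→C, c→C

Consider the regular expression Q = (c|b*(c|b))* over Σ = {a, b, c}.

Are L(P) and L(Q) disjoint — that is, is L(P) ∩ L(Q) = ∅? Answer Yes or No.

The empty string ε is accepted by both P and Q.
Hence L(P) ∩ L(Q) ≠ ∅.

No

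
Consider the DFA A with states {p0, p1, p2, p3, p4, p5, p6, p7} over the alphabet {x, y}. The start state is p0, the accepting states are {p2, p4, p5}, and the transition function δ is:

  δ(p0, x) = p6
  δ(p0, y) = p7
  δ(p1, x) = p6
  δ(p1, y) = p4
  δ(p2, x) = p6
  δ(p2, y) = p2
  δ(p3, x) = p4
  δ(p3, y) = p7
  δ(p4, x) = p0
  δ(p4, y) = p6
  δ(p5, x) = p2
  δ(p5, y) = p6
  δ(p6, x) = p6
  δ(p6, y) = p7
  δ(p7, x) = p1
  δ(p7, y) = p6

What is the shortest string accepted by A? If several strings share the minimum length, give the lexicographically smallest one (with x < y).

yxy

A breadth-first search from p0 reaches an accepting state first via the path p0 → p7 → p1 → p4 on input yxy.
No string of length < 3 is accepted (BFS exhausts all shorter strings without reaching an accepting state), and yxy is the lexicographically least accepting string of length 3.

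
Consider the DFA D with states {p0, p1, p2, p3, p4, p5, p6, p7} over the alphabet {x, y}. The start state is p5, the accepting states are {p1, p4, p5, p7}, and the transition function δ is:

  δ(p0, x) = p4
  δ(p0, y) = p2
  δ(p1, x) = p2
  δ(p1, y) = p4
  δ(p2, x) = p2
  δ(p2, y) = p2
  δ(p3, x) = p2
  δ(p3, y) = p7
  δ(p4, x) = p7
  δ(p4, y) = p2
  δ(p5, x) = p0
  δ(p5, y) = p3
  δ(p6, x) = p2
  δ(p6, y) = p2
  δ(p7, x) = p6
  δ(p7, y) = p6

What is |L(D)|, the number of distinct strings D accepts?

4

The useful subgraph on states {p0, p3, p4, p5, p7} is acyclic, so L(D) is finite; the longest accepting path visits 4 useful states, giving maximum string length 3.
Counting accepting paths from p5 by length: 1 of length 0, 2 of length 2, 1 of length 3. Total 4.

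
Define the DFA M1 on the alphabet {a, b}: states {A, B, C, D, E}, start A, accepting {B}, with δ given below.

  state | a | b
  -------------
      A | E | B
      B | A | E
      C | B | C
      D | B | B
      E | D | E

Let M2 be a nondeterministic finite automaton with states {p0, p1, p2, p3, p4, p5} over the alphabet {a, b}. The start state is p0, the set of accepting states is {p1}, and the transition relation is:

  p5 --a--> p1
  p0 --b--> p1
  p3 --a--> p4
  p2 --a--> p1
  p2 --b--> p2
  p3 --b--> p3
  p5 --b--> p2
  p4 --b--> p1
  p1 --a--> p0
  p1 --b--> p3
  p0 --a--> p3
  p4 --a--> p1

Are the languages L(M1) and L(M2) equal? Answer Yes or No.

Exploring the product automaton M1 × M2 from the start pair (A, p0), following both machines on each input symbol, reaches 4 state pairs: (A, p0), (E, p3), (B, p1), (D, p4).
M1 accepts in {B} and M2 accepts in {p1}. In every reachable pair the two components are either both accepting — (B, p1) — or both non-accepting, so no string is accepted by exactly one of the machines: L(M1) \ L(M2) and L(M2) \ L(M1) are both empty.
Hence every string is accepted by M1 iff it is accepted by M2, and the two languages coincide.

Yes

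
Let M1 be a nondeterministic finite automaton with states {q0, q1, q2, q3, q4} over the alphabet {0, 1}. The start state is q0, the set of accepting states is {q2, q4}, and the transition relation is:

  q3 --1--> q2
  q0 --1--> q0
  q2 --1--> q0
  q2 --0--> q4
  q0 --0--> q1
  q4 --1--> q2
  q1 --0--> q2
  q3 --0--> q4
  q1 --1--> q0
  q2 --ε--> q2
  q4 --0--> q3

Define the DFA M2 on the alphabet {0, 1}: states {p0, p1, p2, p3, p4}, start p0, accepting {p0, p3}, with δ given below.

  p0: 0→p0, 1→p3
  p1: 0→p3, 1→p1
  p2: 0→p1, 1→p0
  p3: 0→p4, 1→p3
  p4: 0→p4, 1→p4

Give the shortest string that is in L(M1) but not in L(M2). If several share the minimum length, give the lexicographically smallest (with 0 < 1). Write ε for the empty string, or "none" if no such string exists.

100

The string 100 is accepted by M1 but not by M2.
No shorter string lies in the difference, and 100 is the lexicographically first length-3 string in L(M1) \ L(M2).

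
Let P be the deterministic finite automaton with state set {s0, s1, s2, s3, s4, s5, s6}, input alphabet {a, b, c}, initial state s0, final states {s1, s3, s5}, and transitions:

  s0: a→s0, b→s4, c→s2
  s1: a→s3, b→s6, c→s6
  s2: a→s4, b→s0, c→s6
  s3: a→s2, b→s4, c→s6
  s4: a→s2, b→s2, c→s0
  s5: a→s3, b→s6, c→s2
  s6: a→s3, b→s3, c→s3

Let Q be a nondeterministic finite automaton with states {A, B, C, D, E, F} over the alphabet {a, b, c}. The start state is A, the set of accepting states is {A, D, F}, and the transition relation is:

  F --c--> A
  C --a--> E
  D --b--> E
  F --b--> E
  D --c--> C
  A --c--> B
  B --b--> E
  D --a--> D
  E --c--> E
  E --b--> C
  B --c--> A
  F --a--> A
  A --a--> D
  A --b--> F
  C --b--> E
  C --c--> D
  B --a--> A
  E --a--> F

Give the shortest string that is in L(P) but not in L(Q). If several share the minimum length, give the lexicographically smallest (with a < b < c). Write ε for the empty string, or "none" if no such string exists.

ccc

The string ccc is accepted by P but not by Q.
No shorter string lies in the difference, and ccc is the lexicographically first length-3 string in L(P) \ L(Q).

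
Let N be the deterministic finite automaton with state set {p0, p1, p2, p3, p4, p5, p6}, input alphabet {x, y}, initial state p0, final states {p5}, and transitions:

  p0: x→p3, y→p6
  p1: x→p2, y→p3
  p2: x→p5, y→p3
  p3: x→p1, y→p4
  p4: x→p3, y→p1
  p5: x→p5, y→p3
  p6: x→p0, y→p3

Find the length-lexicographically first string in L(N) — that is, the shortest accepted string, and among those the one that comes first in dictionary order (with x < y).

A breadth-first search from p0 reaches an accepting state first via the path p0 → p3 → p1 → p2 → p5 on input xxxx.
No string of length < 4 is accepted (BFS exhausts all shorter strings without reaching an accepting state), and xxxx is the lexicographically least accepting string of length 4.

xxxx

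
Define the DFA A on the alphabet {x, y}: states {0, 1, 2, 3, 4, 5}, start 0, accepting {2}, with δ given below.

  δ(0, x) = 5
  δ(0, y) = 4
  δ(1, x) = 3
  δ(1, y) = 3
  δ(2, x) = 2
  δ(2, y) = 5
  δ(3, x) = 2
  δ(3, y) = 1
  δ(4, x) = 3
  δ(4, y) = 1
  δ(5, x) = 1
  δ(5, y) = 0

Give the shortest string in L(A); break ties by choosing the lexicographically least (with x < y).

A breadth-first search from 0 reaches an accepting state first via the path 0 → 4 → 3 → 2 on input yxx.
No string of length < 3 is accepted (BFS exhausts all shorter strings without reaching an accepting state), and yxx is the lexicographically least accepting string of length 3.

yxx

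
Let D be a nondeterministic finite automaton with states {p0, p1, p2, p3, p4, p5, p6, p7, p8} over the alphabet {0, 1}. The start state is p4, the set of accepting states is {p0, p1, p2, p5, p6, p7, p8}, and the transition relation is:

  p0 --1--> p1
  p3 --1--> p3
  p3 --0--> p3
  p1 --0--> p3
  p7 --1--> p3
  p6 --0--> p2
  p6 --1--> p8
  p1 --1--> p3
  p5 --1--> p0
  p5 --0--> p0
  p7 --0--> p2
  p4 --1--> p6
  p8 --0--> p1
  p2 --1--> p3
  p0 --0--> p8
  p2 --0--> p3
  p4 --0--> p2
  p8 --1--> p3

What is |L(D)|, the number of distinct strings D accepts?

5

The useful subgraph on states {p1, p2, p4, p6, p8} is acyclic, so L(D) is finite; the longest accepting path visits 4 useful states, giving maximum string length 3.
Counting accepting paths from p4 by length: 2 of length 1, 2 of length 2, 1 of length 3. Total 5.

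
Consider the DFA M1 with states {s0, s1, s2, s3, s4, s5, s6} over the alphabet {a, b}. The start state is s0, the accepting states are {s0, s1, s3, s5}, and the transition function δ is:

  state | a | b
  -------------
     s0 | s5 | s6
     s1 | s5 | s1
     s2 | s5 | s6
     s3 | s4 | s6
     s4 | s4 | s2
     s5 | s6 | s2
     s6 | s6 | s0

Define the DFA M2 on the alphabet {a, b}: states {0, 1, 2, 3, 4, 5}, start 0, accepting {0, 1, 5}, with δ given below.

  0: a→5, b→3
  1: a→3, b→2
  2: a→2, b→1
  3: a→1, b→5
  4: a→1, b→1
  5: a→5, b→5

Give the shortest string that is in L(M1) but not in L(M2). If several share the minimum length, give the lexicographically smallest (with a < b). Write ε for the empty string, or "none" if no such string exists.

bab

The string bab is accepted by M1 but not by M2.
No shorter string lies in the difference, and bab is the lexicographically first length-3 string in L(M1) \ L(M2).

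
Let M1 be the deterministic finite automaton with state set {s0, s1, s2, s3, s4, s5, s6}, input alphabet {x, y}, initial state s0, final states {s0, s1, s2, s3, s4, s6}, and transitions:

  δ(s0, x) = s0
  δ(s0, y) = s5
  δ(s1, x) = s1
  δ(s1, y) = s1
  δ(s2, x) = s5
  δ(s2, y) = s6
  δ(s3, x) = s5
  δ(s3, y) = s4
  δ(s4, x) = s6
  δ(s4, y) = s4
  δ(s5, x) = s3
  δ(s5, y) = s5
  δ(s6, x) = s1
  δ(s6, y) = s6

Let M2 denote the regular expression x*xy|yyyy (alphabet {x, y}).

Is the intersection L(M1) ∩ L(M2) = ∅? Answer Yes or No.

Converting the expression M2 to a DFA (subset construction, then merging equivalent states) gives the minimal DFA with states {r0, r1, r2, r3, r4, r5, r6}, start state r0, accepting states {r3} and transitions r0: x→r1, y→r2; r1: x→r1, y→r3; r2: x→r4, y→r5; r3: x→r4, y→r4; r4: x→r4, y→r4; r5: x→r4, y→r6; r6: x→r4, y→r3.
Exploring the product automaton M1 × M2 from the start pair (s0, r0), following both machines on each input symbol, reaches 11 state pairs: (s0, r0), (s0, r1), (s5, r2), (s5, r3), (s3, r4), (s5, r5), (s5, r4), (s4, r4), (s5, r6), (s6, r4), (s1, r4).
M1 accepts in {s0, s1, s2, s3, s4, s6} and M2 accepts in {r3}; no reachable pair has both components accepting, so no string drives both machines to acceptance simultaneously and L(M1) ∩ L(M2) = ∅.
So no string is accepted by both, and the intersection is empty.

Yes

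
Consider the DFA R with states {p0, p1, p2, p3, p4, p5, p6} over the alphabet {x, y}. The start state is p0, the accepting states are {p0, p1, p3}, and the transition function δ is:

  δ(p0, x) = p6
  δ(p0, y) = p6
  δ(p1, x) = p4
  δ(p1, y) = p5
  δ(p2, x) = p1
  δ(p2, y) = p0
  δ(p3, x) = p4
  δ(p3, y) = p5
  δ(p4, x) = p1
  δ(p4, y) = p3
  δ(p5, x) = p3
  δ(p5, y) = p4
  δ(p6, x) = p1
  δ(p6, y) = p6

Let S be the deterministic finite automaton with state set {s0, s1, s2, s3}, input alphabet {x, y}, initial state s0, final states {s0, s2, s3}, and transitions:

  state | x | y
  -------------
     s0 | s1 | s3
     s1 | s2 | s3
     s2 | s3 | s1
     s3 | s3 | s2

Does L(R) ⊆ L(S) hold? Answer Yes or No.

Yes

Exploring the product automaton R × S from the start pair (p0, s0), following both machines on each input symbol, reaches 12 state pairs: (p0, s0), (p6, s1), (p6, s3), (p1, s2), (p1, s3), (p6, s2), (p4, s3), (p5, s1), (p5, s2), (p3, s2), (p3, s3), (p4, s1).
R accepts in {p0, p1, p3} and S accepts in {s0, s2, s3}. The reachable pairs whose R-component is accepting are (p0, s0), (p1, s2), (p1, s3), (p3, s2), (p3, s3); in each of them the S-component is accepting too, so the product for L(R) \ L(S) (R-component accepting, S-component rejecting) has no reachable accepting pair and the difference is empty.
Hence every string in L(R) is also in L(S).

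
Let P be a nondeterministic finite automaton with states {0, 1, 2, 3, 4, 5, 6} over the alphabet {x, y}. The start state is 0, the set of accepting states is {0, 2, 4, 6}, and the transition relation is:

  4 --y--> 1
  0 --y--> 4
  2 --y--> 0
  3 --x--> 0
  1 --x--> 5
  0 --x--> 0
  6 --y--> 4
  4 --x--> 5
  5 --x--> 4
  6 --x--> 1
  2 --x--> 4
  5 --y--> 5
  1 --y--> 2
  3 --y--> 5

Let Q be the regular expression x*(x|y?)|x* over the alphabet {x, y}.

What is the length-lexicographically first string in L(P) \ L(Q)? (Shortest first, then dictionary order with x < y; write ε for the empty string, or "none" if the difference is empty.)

The string yxx is accepted by P but not by Q.
No shorter string lies in the difference, and yxx is the lexicographically first length-3 string in L(P) \ L(Q).

yxx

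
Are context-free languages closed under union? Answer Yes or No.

Take grammars for L₁ and L₂ with disjoint nonterminals and start symbols S₁, S₂; the grammar with a new start symbol and productions S → S₁ | S₂ generates L₁ ∪ L₂.
So the context-free languages are closed under union.

Yes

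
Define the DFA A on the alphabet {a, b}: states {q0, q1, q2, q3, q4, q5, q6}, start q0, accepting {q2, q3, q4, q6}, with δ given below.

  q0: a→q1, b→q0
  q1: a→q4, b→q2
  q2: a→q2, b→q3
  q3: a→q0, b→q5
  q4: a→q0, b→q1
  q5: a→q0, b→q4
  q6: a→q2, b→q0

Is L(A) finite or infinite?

infinite

State q0 is reachable from the start and can reach an accepting state, and it lies on the cycle q0 → q0.
Traversing that cycle any number of times yields accepted strings of unbounded length, so the language is infinite.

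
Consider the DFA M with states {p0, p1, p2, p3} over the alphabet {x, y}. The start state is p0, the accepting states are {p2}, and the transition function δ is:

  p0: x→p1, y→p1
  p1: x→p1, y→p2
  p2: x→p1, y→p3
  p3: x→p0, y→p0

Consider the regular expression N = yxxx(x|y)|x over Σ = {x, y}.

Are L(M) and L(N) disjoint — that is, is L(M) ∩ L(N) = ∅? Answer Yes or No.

No

The string yxxxy is accepted by both M and N.
Hence L(M) ∩ L(N) ≠ ∅.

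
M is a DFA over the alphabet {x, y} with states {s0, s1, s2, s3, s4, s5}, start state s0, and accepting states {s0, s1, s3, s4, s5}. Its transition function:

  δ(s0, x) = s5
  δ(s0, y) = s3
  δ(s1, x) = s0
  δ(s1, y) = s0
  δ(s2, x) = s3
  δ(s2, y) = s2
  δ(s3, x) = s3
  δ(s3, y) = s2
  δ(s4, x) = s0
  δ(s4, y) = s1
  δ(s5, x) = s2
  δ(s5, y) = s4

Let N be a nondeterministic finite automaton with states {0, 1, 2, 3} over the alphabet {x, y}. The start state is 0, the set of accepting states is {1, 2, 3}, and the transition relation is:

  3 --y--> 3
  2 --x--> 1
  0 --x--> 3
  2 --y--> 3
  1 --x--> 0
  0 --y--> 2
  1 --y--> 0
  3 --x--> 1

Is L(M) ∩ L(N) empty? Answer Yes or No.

The string x is accepted by both M and N.
Hence L(M) ∩ L(N) ≠ ∅.

No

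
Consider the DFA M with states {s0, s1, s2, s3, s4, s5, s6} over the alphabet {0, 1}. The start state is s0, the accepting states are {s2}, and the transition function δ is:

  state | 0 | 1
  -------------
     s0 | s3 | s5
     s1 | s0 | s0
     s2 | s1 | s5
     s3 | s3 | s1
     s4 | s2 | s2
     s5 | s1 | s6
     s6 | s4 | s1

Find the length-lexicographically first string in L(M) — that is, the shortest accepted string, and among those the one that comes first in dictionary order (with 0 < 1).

A breadth-first search from s0 reaches an accepting state first via the path s0 → s5 → s6 → s4 → s2 on input 1100.
No string of length < 4 is accepted (BFS exhausts all shorter strings without reaching an accepting state), and 1100 is the lexicographically least accepting string of length 4.

1100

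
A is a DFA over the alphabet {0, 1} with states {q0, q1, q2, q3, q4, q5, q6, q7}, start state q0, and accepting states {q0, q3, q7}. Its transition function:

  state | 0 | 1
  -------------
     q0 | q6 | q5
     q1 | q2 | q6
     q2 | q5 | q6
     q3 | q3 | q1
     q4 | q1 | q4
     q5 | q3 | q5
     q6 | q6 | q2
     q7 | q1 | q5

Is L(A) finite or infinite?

State q5 is reachable from the start and can reach an accepting state, and it lies on the cycle q5 → q3 → q1 → q2 → q5.
Traversing that cycle any number of times yields accepted strings of unbounded length, so the language is infinite.

infinite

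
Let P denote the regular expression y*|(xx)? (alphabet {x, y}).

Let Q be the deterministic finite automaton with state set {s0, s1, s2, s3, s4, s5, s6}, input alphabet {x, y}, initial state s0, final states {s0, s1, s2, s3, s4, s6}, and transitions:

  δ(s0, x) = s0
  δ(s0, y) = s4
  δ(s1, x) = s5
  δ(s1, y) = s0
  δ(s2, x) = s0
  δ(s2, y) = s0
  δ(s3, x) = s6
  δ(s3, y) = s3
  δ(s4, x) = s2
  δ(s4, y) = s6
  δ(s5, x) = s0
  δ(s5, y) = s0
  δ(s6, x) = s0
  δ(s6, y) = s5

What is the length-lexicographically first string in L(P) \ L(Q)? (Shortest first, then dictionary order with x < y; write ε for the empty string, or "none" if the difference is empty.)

yyy

The string yyy is accepted by P but not by Q.
No shorter string lies in the difference, and yyy is the lexicographically first length-3 string in L(P) \ L(Q).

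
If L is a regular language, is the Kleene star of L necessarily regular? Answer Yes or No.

Yes

If R is a regular expression for L then R* denotes L*; on automata, add a new accepting start state with an ε-move into the old start state and ε-moves from every old accepting state back to it.
So the regular languages are closed under Kleene star.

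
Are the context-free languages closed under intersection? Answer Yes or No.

{aⁿbⁿcᵐ : m,n≥0} and {aᵐbⁿcⁿ : m,n≥0} are both context-free, but their intersection {aⁿbⁿcⁿ : n≥0} is not (pumping lemma).

No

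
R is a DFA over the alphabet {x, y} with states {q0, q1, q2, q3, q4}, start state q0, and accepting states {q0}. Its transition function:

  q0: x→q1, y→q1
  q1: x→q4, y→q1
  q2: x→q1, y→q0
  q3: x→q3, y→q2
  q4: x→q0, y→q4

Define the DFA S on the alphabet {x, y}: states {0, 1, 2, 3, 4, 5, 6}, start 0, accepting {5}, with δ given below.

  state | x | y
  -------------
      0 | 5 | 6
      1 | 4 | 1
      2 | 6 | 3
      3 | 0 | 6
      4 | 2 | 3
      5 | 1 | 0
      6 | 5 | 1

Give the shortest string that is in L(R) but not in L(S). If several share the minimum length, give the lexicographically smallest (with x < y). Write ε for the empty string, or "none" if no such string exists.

The empty string ε is accepted by R but not by S.
Since ε is the unique shortest string, it is the required witness.

ε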